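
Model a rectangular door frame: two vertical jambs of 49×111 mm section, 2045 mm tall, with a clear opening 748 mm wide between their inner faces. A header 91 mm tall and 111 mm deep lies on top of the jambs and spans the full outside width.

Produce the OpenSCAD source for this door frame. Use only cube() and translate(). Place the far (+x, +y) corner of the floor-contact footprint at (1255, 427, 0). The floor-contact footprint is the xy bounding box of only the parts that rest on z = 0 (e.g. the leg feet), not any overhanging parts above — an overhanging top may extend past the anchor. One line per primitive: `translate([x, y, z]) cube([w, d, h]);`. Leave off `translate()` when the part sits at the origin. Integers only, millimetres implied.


translate([409, 316, 0]) cube([49, 111, 2045]);
translate([1206, 316, 0]) cube([49, 111, 2045]);
translate([409, 316, 2045]) cube([846, 111, 91]);


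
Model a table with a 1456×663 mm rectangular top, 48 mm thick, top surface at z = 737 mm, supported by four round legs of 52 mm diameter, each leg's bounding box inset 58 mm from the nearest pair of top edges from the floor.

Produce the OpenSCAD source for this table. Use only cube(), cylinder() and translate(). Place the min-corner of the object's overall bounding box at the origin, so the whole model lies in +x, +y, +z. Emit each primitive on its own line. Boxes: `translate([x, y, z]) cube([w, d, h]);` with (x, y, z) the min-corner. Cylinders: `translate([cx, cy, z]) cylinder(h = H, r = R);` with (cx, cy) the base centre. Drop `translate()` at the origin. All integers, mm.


translate([0, 0, 689]) cube([1456, 663, 48]);
translate([84, 84, 0]) cylinder(h = 689, r = 26);
translate([1372, 84, 0]) cylinder(h = 689, r = 26);
translate([84, 579, 0]) cylinder(h = 689, r = 26);
translate([1372, 579, 0]) cylinder(h = 689, r = 26);


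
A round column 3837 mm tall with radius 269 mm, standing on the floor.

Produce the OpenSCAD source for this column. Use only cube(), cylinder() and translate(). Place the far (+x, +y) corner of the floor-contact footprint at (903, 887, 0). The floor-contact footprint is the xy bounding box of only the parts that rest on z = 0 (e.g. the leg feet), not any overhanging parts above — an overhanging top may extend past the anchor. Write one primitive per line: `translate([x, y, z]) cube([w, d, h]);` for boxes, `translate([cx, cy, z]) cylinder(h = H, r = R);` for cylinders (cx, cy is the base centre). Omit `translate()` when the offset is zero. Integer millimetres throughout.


translate([634, 618, 0]) cylinder(h = 3837, r = 269);


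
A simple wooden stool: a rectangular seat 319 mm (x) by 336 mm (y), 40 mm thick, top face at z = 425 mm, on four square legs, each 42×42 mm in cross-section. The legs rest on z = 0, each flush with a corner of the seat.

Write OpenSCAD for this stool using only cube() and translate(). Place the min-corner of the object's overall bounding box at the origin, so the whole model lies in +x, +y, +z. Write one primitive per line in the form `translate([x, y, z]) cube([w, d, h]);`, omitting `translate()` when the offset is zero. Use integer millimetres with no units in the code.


translate([0, 0, 385]) cube([319, 336, 40]);
cube([42, 42, 385]);
translate([277, 0, 0]) cube([42, 42, 385]);
translate([0, 294, 0]) cube([42, 42, 385]);
translate([277, 294, 0]) cube([42, 42, 385]);


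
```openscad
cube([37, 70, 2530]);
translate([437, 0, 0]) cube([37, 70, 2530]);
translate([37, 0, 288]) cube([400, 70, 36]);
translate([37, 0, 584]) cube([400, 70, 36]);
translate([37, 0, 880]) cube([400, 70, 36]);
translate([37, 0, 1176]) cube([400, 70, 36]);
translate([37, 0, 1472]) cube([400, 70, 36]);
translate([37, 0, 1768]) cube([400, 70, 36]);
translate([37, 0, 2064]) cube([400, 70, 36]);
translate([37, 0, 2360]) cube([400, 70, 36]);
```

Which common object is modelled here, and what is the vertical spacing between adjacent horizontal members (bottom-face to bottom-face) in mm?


A ladder. The rung spacing is 296 mm.

Two tall 37×70 posts with 8 short bars between them — a ladder. Adjacent rungs sit at z = 288 and z = 584, so the spacing is 584 − 288 = 296 mm.


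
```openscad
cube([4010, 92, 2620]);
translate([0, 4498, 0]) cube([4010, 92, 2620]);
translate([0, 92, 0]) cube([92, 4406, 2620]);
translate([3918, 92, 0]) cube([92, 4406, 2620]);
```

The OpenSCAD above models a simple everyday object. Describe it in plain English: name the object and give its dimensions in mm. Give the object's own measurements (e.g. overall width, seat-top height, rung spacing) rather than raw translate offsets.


The wall frame of a small rectangular building: four walls, each 2620 mm tall and 92 mm thick, enclosing a footprint 4010 mm (x) by 4590 mm (y) outside-to-outside, with no floor or roof. The front and back walls (the −y and +y sides) span the full width; the two side walls fit between them.


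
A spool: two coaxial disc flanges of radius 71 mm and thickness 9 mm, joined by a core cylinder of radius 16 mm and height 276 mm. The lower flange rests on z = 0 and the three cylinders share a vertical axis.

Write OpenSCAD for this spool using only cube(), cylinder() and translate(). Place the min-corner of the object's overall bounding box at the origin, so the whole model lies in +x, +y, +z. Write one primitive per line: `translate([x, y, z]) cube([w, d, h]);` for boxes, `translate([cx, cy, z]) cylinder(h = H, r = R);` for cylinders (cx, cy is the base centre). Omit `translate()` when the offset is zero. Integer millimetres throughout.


translate([71, 71, 0]) cylinder(h = 9, r = 71);
translate([71, 71, 9]) cylinder(h = 276, r = 16);
translate([71, 71, 285]) cylinder(h = 9, r = 71);


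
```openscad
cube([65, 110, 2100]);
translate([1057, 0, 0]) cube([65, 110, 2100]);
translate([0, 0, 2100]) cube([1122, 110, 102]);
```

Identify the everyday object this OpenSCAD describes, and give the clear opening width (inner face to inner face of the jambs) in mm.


A door frame. The clear opening width is 992 mm.

Two 2100 mm tall posts with a header on top — a door frame. The left jamb is 65 mm wide at x = 0; the right jamb starts at x = 1057. The clear opening is 1057 − 65 = 992 mm.


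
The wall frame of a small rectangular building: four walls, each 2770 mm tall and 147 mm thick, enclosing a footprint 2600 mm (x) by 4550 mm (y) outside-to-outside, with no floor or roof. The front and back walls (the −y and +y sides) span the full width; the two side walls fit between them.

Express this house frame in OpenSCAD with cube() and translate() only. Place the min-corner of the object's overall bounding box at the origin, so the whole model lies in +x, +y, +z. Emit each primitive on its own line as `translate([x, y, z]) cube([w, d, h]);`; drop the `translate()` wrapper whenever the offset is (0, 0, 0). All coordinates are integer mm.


cube([2600, 147, 2770]);
translate([0, 4403, 0]) cube([2600, 147, 2770]);
translate([0, 147, 0]) cube([147, 4256, 2770]);
translate([2453, 147, 0]) cube([147, 4256, 2770]);


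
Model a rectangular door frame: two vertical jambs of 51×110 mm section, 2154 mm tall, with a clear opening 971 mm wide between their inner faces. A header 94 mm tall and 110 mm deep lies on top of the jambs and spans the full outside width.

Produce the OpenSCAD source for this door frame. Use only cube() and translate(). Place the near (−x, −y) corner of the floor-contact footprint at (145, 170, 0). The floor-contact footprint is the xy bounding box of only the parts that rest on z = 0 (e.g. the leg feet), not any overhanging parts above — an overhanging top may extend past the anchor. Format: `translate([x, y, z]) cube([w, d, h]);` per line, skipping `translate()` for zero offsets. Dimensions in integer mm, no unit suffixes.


translate([145, 170, 0]) cube([51, 110, 2154]);
translate([1167, 170, 0]) cube([51, 110, 2154]);
translate([145, 170, 2154]) cube([1073, 110, 94]);


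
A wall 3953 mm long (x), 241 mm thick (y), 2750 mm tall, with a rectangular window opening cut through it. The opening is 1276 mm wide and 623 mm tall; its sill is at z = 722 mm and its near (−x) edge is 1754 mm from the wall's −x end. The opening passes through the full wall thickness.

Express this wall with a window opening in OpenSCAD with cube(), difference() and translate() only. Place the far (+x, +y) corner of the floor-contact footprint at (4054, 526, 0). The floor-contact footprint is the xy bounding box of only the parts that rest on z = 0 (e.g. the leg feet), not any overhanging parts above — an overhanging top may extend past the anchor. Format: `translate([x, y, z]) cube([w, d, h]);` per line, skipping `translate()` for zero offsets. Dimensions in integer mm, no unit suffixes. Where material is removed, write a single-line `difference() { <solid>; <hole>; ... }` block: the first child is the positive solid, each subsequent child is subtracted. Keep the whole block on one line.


difference() { translate([101, 285, 0]) cube([3953, 241, 2750]); translate([1855, 285, 722]) cube([1276, 241, 623]); }


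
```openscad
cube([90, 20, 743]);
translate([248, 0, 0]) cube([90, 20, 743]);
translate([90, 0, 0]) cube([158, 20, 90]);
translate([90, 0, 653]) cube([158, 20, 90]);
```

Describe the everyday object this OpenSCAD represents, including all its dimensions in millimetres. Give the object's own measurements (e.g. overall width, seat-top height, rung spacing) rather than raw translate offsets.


A rectangular picture frame lying in the x–z plane (depth along y). The opening is 158 mm wide (x) by 563 mm tall (z), surrounded by a border 90 mm wide on all four sides. The frame is 20 mm deep and is made of two full-height vertical stiles with two horizontal rails fitted between them.


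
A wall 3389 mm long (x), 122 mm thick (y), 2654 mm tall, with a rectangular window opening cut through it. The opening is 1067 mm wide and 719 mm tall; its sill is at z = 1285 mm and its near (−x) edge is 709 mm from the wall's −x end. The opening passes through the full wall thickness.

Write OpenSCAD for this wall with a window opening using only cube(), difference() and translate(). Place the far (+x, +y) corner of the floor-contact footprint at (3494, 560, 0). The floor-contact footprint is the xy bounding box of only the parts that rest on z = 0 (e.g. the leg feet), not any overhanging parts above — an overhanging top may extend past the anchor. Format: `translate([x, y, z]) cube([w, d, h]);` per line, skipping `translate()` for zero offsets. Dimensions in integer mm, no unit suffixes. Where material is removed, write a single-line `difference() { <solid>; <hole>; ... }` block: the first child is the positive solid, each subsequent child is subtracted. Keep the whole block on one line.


difference() { translate([105, 438, 0]) cube([3389, 122, 2654]); translate([814, 438, 1285]) cube([1067, 122, 719]); }


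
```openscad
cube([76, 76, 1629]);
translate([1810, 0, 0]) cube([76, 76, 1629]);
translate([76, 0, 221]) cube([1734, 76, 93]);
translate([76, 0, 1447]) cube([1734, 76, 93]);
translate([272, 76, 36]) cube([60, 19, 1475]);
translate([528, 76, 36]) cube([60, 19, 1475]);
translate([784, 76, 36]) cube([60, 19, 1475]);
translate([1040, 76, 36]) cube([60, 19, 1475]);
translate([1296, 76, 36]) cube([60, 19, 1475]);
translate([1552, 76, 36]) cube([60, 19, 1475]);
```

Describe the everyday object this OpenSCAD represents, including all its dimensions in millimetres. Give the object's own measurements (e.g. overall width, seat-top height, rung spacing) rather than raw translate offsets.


A fence section. Two 76×76 mm posts, 1629 mm tall, stand on the floor with a clear span of 1734 mm between their inner faces. Two horizontal rails of 76×93 mm section span the gap between the posts with their undersides at z = 221 mm and z = 1447 mm, flush with the posts' −y face. 6 pickets, each 60 mm wide, 19 mm thick and 1475 mm tall, are fixed to the +y face of the rails with their bottoms at z = 36 mm, spaced across the span with a 196 mm gap after the −x post and between neighbouring pickets, with 198 mm left before the +x post.


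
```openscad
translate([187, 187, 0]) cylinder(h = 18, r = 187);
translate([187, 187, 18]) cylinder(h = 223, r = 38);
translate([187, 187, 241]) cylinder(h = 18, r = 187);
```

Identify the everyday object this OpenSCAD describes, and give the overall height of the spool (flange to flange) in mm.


A spool. The overall height is 259 mm.

Three coaxial cylinders, large–small–large — a spool. Two 18 mm flanges and a 223 mm core give 18 + 223 + 18 = 259 mm.


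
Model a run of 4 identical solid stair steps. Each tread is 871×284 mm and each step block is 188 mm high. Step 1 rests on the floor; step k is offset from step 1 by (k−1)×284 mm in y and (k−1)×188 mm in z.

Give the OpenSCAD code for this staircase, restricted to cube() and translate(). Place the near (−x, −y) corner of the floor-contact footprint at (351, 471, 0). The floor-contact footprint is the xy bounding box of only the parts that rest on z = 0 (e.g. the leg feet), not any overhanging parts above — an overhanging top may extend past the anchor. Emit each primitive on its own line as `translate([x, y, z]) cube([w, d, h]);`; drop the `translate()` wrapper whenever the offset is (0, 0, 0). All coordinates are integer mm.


translate([351, 471, 0]) cube([871, 284, 188]);
translate([351, 755, 188]) cube([871, 284, 188]);
translate([351, 1039, 376]) cube([871, 284, 188]);
translate([351, 1323, 564]) cube([871, 284, 188]);


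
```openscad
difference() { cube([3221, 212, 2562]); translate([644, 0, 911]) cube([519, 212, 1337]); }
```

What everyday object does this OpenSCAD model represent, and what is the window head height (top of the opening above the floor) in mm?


A wall with a window opening. The window head height is 2248 mm.

A wall with a rectangular opening subtracted — a window. Sill at z = 911, opening 1337 mm tall, so the head is at 911 + 1337 = 2248 mm.


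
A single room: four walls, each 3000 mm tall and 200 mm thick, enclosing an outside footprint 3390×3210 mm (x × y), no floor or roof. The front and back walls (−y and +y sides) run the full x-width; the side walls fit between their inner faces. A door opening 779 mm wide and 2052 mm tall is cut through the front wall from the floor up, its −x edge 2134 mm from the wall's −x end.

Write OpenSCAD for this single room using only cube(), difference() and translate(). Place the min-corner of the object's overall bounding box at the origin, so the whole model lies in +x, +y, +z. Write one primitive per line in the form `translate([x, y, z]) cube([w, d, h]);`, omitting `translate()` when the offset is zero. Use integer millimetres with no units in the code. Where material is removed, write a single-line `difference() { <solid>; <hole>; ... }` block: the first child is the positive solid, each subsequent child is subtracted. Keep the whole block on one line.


difference() { cube([3390, 200, 3000]); translate([2134, 0, 0]) cube([779, 200, 2052]); }
translate([0, 3010, 0]) cube([3390, 200, 3000]);
translate([0, 200, 0]) cube([200, 2810, 3000]);
translate([3190, 200, 0]) cube([200, 2810, 3000]);


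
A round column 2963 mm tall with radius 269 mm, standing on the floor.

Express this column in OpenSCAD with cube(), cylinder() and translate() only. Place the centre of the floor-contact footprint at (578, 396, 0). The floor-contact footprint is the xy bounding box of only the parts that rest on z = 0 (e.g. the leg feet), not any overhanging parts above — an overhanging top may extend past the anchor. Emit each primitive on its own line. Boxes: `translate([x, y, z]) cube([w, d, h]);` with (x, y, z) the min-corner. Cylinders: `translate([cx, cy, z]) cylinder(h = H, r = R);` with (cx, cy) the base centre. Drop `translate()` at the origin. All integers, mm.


translate([578, 396, 0]) cylinder(h = 2963, r = 269);


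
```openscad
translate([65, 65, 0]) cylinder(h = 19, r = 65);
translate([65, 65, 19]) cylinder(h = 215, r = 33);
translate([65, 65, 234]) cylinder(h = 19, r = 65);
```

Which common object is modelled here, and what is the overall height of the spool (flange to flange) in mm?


A spool. The overall height is 253 mm.

Three coaxial cylinders, large–small–large — a spool. Two 19 mm flanges and a 215 mm core give 19 + 215 + 19 = 253 mm.


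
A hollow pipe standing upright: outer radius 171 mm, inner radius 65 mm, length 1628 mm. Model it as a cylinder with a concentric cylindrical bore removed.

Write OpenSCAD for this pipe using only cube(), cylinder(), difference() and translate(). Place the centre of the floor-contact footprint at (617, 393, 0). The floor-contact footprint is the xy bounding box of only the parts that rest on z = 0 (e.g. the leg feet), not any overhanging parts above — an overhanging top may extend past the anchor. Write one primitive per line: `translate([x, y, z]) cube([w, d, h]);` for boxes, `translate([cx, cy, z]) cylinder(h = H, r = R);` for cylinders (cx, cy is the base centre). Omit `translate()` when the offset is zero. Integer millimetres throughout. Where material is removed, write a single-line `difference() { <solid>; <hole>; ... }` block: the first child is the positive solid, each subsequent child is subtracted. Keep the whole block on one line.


difference() { translate([617, 393, 0]) cylinder(h = 1628, r = 171); translate([617, 393, 0]) cylinder(h = 1628, r = 65); }


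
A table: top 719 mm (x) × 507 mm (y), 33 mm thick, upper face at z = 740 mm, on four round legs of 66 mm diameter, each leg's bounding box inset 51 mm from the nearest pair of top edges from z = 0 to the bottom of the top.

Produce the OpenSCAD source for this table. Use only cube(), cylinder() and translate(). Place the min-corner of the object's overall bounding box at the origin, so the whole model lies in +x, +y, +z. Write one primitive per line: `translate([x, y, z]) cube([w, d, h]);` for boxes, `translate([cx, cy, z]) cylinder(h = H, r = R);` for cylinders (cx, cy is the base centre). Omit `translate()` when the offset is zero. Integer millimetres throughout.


translate([0, 0, 707]) cube([719, 507, 33]);
translate([84, 84, 0]) cylinder(h = 707, r = 33);
translate([635, 84, 0]) cylinder(h = 707, r = 33);
translate([84, 423, 0]) cylinder(h = 707, r = 33);
translate([635, 423, 0]) cylinder(h = 707, r = 33);


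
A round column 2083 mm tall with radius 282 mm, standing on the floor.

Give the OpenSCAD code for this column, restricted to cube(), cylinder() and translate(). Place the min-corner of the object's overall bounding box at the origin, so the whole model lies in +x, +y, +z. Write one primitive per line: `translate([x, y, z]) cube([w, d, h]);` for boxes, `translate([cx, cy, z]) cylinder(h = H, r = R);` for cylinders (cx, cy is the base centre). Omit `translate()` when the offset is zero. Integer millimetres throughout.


translate([282, 282, 0]) cylinder(h = 2083, r = 282);


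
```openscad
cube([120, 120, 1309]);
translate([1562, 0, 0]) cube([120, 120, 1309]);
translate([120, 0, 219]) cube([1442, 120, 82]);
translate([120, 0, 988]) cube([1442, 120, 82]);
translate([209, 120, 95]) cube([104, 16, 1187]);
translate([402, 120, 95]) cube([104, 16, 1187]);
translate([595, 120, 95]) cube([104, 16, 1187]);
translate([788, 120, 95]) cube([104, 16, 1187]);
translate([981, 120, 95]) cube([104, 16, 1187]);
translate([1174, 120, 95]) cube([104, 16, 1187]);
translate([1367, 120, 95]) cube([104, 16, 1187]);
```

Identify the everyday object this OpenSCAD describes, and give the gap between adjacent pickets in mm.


A fence section. The picket gap is 89 mm.

Two posts, two rails, 7 pickets — a fence section. Span 1442 mm holds 7 pickets of 104 mm with 8 equal gaps: ⌊(1442 − 7·104) / 8⌋ = 89 mm.


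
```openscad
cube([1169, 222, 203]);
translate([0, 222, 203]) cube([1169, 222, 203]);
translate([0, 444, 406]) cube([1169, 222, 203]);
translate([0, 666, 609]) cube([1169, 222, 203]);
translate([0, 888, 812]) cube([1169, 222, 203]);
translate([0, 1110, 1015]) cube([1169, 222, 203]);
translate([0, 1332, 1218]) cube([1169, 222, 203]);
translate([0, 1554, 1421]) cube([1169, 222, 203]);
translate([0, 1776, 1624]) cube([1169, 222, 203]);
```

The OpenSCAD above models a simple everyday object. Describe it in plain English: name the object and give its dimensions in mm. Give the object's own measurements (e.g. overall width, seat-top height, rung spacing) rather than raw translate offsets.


A straight staircase of 9 solid steps. Each step is 1169 mm wide (x), 222 mm deep (y, the going) and 203 mm tall (the rise). The first step rests on the floor; each subsequent step sits one going further in +y and one rise higher in +z, directly behind and above the previous step with no overlap.


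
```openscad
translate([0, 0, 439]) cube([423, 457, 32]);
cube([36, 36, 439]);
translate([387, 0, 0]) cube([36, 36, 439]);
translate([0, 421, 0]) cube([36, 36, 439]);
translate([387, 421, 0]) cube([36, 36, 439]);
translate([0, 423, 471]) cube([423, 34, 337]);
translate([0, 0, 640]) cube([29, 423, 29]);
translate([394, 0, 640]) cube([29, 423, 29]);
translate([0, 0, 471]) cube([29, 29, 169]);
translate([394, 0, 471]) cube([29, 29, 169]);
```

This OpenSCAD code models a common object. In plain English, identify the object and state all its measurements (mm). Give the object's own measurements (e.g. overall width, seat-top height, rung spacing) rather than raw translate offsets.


A chair. The seat is a 423×457×32 mm slab with its top at z = 471 mm, on four 36×36 mm corner legs (flush with the seat edges, standing on z = 0). A flat backrest 34 mm thick, 337 mm tall, spans the full seat width and rises from the seat top along its +y edge, rear face flush with the rear of the seat. Two armrests of 29×29 mm section run along each side from the seat's front edge to the front of the backrest, top faces 198 mm above the seat top and outer faces flush with the seat's x-edges; a 29×29 mm post under the front of each armrest stands on the seat at the front corner.


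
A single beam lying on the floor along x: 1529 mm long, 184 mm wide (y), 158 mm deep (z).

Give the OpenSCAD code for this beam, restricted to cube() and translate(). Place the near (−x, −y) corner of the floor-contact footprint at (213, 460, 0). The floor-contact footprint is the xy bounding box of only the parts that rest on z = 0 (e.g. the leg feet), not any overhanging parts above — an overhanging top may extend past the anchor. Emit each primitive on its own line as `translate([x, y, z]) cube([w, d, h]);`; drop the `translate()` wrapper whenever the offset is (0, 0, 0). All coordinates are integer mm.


translate([213, 460, 0]) cube([1529, 184, 158]);


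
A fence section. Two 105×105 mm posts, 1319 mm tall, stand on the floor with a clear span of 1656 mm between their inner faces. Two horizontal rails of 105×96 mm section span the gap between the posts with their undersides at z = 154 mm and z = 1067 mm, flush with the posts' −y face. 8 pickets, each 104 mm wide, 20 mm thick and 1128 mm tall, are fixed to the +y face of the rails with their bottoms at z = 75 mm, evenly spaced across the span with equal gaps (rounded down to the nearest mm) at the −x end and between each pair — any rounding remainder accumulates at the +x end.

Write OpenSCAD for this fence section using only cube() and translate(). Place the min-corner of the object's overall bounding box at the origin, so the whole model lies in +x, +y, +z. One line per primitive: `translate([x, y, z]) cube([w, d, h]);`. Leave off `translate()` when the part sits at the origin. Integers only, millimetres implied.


cube([105, 105, 1319]);
translate([1761, 0, 0]) cube([105, 105, 1319]);
translate([105, 0, 154]) cube([1656, 105, 96]);
translate([105, 0, 1067]) cube([1656, 105, 96]);
translate([196, 105, 75]) cube([104, 20, 1128]);
translate([391, 105, 75]) cube([104, 20, 1128]);
translate([586, 105, 75]) cube([104, 20, 1128]);
translate([781, 105, 75]) cube([104, 20, 1128]);
translate([976, 105, 75]) cube([104, 20, 1128]);
translate([1171, 105, 75]) cube([104, 20, 1128]);
translate([1366, 105, 75]) cube([104, 20, 1128]);
translate([1561, 105, 75]) cube([104, 20, 1128]);


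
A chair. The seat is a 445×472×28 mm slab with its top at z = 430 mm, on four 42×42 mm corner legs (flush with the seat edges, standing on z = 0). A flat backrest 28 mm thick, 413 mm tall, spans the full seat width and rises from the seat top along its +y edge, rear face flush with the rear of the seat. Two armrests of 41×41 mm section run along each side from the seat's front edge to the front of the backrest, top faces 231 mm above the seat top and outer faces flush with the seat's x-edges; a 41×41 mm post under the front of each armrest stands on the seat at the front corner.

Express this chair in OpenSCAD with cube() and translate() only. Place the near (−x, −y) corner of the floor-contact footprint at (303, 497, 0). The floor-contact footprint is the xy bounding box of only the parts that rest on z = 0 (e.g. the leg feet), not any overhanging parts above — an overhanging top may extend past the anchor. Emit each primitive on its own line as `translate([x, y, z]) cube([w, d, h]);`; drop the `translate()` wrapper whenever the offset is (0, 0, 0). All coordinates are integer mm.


translate([303, 497, 402]) cube([445, 472, 28]);
translate([303, 497, 0]) cube([42, 42, 402]);
translate([706, 497, 0]) cube([42, 42, 402]);
translate([303, 927, 0]) cube([42, 42, 402]);
translate([706, 927, 0]) cube([42, 42, 402]);
translate([303, 941, 430]) cube([445, 28, 413]);
translate([303, 497, 620]) cube([41, 444, 41]);
translate([707, 497, 620]) cube([41, 444, 41]);
translate([303, 497, 430]) cube([41, 41, 190]);
translate([707, 497, 430]) cube([41, 41, 190]);


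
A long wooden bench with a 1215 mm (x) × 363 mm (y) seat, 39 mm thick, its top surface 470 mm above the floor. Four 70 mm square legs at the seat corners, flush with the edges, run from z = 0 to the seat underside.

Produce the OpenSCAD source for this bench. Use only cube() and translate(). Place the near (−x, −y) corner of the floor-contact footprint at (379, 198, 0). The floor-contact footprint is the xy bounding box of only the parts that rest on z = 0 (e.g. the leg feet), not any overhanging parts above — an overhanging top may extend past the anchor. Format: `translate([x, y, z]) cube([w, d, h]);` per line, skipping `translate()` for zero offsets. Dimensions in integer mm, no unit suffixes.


translate([379, 198, 431]) cube([1215, 363, 39]);
translate([379, 198, 0]) cube([70, 70, 431]);
translate([379, 491, 0]) cube([70, 70, 431]);
translate([1524, 198, 0]) cube([70, 70, 431]);
translate([1524, 491, 0]) cube([70, 70, 431]);


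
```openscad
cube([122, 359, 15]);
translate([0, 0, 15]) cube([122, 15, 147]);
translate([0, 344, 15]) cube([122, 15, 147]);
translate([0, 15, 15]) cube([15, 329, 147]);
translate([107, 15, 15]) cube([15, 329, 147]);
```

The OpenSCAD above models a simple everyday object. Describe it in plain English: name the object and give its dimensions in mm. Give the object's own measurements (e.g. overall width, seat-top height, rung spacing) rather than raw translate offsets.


An open-topped rectangular box: outside dimensions 122×359×162 mm, with a uniform wall and base thickness of 15 mm. The base is a full 122×359 slab on the floor; four walls sit on top of the base. The front and back walls (the −y and +y sides) span the full width; the two side walls fit between them.


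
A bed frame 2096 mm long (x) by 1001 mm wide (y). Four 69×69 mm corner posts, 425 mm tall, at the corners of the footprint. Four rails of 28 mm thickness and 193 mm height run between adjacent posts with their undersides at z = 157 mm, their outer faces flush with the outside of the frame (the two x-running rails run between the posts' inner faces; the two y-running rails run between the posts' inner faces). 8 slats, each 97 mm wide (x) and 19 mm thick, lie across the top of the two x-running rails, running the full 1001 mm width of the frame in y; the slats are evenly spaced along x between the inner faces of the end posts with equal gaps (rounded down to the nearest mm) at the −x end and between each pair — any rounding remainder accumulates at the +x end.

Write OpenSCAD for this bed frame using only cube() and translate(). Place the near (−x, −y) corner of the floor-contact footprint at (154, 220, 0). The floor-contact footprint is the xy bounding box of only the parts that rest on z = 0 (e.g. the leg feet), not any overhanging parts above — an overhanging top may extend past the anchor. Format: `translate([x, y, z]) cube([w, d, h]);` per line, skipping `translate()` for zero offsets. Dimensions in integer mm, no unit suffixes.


translate([154, 220, 0]) cube([69, 69, 425]);
translate([154, 1152, 0]) cube([69, 69, 425]);
translate([2181, 220, 0]) cube([69, 69, 425]);
translate([2181, 1152, 0]) cube([69, 69, 425]);
translate([223, 220, 157]) cube([1958, 28, 193]);
translate([223, 1193, 157]) cube([1958, 28, 193]);
translate([154, 289, 157]) cube([28, 863, 193]);
translate([2222, 289, 157]) cube([28, 863, 193]);
translate([354, 220, 350]) cube([97, 1001, 19]);
translate([582, 220, 350]) cube([97, 1001, 19]);
translate([810, 220, 350]) cube([97, 1001, 19]);
translate([1038, 220, 350]) cube([97, 1001, 19]);
translate([1266, 220, 350]) cube([97, 1001, 19]);
translate([1494, 220, 350]) cube([97, 1001, 19]);
translate([1722, 220, 350]) cube([97, 1001, 19]);
translate([1950, 220, 350]) cube([97, 1001, 19]);


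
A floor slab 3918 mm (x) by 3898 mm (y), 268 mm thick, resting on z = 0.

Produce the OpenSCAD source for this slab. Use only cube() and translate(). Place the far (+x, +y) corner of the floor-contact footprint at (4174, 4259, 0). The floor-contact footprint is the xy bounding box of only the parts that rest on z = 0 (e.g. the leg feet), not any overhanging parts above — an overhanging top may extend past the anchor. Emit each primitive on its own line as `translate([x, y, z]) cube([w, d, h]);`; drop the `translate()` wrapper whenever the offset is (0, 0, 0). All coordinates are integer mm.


translate([256, 361, 0]) cube([3918, 3898, 268]);


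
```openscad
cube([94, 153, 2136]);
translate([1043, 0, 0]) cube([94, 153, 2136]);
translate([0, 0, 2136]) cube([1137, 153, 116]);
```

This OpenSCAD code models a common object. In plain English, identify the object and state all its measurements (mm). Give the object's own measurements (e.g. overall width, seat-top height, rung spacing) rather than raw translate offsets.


A door frame. The clear opening is 949 mm wide and 2136 mm high. Two 94 mm wide jambs, 153 mm deep, stand either side of the opening from the floor to the top of the opening. A 116 mm thick head sits across the top of both jambs, spanning the full outside width of the frame.


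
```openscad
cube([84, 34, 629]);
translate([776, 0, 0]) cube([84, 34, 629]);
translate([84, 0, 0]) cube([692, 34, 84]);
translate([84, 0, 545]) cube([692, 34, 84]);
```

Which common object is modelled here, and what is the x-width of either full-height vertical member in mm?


A picture frame. The border width is 84 mm.

Four thin pieces enclosing a rectangular opening — a picture frame. The two full-height stiles are 629 mm tall; the top rail sits at z = 545 and is 84 mm tall, so the border above the opening is 629 − 545 = 84 mm, matching the stile x-width.


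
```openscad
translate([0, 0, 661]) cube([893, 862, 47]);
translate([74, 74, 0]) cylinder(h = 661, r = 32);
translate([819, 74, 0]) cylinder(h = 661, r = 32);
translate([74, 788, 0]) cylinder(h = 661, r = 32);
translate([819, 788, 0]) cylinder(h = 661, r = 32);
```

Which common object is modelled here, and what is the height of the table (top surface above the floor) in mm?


A table. The table height is 708 mm.

A 893×862×47 slab sits at z = 661 on four Ø64 mm round legs — a table. The top surface is at 661 + 47 = 708 mm.


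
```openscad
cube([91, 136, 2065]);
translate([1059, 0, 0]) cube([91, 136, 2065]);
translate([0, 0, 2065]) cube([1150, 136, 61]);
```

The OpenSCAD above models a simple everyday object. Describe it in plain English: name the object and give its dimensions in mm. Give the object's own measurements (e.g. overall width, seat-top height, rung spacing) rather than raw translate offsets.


A door frame. The clear opening is 968 mm wide and 2065 mm high. Two 91 mm wide jambs, 136 mm deep, stand either side of the opening from the floor to the top of the opening. A 61 mm thick head sits across the top of both jambs, spanning the full outside width of the frame.


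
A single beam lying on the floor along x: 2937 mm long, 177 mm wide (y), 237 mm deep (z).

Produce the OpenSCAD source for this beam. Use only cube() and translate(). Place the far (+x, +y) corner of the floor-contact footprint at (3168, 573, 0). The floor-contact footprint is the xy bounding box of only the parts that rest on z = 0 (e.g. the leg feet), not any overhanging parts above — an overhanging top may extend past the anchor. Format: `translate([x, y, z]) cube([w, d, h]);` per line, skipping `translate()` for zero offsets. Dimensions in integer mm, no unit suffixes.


translate([231, 396, 0]) cube([2937, 177, 237]);


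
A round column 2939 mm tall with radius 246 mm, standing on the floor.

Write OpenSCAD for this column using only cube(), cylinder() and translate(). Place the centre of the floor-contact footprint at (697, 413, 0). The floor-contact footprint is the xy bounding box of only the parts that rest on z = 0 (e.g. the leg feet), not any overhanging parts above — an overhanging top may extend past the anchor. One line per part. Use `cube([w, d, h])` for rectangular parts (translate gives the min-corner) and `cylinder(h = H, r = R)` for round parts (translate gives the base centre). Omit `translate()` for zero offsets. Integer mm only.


translate([697, 413, 0]) cylinder(h = 2939, r = 246);


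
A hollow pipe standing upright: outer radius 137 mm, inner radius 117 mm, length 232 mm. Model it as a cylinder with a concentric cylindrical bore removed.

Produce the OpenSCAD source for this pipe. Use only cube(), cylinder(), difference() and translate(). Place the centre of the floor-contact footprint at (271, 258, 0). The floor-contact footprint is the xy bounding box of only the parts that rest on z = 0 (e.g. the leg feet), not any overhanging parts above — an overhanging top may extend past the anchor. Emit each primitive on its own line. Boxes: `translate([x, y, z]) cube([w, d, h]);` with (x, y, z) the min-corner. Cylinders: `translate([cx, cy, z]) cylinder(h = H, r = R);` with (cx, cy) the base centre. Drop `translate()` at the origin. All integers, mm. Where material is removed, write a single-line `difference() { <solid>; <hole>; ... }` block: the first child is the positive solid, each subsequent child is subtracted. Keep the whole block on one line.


difference() { translate([271, 258, 0]) cylinder(h = 232, r = 137); translate([271, 258, 0]) cylinder(h = 232, r = 117); }


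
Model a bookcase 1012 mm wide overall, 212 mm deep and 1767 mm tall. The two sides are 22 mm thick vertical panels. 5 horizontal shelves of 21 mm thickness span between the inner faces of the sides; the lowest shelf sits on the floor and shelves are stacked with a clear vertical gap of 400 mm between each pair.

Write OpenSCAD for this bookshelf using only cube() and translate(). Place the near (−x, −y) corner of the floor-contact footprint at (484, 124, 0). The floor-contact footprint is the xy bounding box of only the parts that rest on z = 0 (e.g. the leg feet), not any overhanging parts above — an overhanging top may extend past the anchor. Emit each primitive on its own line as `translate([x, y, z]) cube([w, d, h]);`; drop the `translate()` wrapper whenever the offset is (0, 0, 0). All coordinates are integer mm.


translate([484, 124, 0]) cube([22, 212, 1767]);
translate([1474, 124, 0]) cube([22, 212, 1767]);
translate([506, 124, 0]) cube([968, 212, 21]);
translate([506, 124, 421]) cube([968, 212, 21]);
translate([506, 124, 842]) cube([968, 212, 21]);
translate([506, 124, 1263]) cube([968, 212, 21]);
translate([506, 124, 1684]) cube([968, 212, 21]);


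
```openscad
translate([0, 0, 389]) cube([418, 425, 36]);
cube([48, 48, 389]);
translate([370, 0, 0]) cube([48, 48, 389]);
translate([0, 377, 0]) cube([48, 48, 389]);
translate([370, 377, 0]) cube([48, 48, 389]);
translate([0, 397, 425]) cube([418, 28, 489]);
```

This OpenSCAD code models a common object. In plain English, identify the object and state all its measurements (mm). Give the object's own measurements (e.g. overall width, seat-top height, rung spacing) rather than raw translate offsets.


A chair. The seat is a 418×425×36 mm slab with its top at z = 425 mm, on four 48×48 mm corner legs (flush with the seat edges, standing on z = 0). A flat backrest 28 mm thick, 489 mm tall, spans the full seat width and rises from the seat top along its +y edge, rear face flush with the rear of the seat.


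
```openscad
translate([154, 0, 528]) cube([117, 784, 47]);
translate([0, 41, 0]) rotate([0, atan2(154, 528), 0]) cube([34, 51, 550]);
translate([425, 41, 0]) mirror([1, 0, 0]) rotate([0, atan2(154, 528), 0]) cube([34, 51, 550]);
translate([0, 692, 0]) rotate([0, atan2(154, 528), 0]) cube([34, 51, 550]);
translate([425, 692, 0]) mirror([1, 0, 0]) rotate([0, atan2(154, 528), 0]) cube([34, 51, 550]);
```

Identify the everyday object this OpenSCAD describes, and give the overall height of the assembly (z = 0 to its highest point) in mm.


A sawhorse. The overall height is 575 mm.

A beam across two mirrored pairs of raked legs — a sawhorse. The beam's underside is at z = 528 (matching the legs' vertical rise in atan2(154, 528)) and the beam is 47 mm tall, so its top is at 528 + 47 = 575 mm. The raked legs top out at the beam's underside, so that is the highest point.


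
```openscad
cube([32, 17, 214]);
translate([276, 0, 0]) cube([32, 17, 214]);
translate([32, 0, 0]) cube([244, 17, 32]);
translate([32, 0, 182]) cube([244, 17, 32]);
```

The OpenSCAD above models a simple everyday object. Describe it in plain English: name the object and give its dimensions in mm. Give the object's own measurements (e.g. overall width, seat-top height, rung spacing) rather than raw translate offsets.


A rectangular picture frame lying in the x–z plane (depth along y). The opening is 244 mm wide (x) by 150 mm tall (z), surrounded by a border 32 mm wide on all four sides. The frame is 17 mm deep and is made of two full-height vertical stiles with two horizontal rails fitted between them.


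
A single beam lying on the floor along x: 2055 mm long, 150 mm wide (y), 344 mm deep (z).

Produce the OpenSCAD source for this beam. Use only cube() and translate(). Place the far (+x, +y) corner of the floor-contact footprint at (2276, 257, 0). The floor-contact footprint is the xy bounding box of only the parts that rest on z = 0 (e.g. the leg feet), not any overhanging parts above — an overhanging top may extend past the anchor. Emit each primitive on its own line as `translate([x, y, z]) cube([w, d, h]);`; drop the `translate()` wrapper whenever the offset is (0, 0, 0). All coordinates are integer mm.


translate([221, 107, 0]) cube([2055, 150, 344]);


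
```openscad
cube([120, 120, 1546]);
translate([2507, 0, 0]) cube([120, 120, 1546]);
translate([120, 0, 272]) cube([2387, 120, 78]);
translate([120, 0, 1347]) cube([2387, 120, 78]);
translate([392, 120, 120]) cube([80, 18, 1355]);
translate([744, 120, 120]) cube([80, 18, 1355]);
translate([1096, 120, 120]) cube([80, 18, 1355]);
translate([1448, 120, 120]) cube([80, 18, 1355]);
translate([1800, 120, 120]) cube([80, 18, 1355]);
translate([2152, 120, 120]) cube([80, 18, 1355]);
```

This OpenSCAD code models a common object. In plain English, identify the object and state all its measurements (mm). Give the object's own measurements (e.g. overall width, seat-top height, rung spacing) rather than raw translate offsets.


A fence section. Two 120×120 mm posts, 1546 mm tall, stand on the floor with a clear span of 2387 mm between their inner faces. Two horizontal rails of 120×78 mm section span the gap between the posts with their undersides at z = 272 mm and z = 1347 mm, flush with the posts' −y face. 6 pickets, each 80 mm wide, 18 mm thick and 1355 mm tall, are fixed to the +y face of the rails with their bottoms at z = 120 mm, spaced across the span with a 272 mm gap after the −x post and between neighbouring pickets, with 275 mm left before the +x post.
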